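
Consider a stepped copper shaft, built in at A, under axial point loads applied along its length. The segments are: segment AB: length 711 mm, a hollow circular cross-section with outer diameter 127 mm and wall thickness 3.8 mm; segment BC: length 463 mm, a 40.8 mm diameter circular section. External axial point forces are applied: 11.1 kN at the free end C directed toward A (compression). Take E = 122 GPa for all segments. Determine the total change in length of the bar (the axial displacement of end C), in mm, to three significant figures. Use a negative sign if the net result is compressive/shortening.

-0.0762 mm

Internal axial forces (sectioning from the free end, tension +): N_BC = -11.1 kN, N_AB = -11.1 kN.
A_AB = 1471 mm².
A_BC = 1307 mm².
δ_AB = -11100·711/(1471·122000) = -0.04398 mm
δ_BC = -11100·463/(1307·122000) = -0.03222 mm
δ = Σδ_i = -0.0762 mm.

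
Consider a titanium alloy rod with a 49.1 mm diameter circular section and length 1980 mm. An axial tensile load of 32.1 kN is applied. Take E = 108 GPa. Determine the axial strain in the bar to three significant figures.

A = 1893 mm².
σ = N/A = 16.95 MPa; ε = σ/E = 16.95/108000 = 1.570e-04.

1.57e-04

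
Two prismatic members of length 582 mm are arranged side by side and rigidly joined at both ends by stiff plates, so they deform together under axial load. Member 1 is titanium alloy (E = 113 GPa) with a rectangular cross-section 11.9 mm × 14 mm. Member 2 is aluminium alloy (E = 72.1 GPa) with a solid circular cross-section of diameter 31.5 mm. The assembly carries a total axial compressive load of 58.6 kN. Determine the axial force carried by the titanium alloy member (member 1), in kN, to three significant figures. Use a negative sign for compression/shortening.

-14.7 kN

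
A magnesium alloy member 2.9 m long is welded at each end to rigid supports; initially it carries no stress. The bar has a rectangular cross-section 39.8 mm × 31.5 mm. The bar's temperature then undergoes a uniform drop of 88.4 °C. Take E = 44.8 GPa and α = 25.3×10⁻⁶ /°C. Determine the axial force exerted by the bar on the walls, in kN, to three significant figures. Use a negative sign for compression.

Free thermal expansion αLΔT = 25.3e-6 · 2900 · -88.4 = -6.486 mm.
The walls impose strain ε = −(-6.486)/2900 = 2.2365e-03; σ = Eε = 44800 · 2.2365e-03 = 100.2 MPa.
Wall reaction R = σ·A = 100.2·1254 = 125600 N = 125.6 kN.

126 kN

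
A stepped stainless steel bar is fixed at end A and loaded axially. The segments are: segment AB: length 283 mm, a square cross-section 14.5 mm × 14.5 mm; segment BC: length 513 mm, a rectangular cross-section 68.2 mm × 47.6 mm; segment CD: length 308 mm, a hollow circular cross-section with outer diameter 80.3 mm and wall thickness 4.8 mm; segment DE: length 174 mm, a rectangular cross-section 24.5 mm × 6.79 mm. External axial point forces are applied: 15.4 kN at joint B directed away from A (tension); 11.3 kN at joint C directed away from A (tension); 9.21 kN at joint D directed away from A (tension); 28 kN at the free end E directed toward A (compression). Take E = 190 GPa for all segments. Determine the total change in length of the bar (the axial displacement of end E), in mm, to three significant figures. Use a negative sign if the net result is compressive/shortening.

-0.131 mm

Internal axial forces (sectioning from the free end, tension +): N_DE = -28 kN, N_CD = -18.79 kN, N_BC = -7.49 kN, N_AB = 7.91 kN.
A_AB = 210.2 mm².
A_BC = 3246 mm².
A_CD = 1139 mm².
A_DE = 166.4 mm².
δ_AB = 7910·283/(210.2·190000) = 0.05604 mm
δ_BC = -7490·513/(3246·190000) = -0.00623 mm
δ_CD = -18790·308/(1139·190000) = -0.02675 mm
δ_DE = -28000·174/(166.4·190000) = -0.1541 mm
δ = Σδ_i = -0.1311 mm.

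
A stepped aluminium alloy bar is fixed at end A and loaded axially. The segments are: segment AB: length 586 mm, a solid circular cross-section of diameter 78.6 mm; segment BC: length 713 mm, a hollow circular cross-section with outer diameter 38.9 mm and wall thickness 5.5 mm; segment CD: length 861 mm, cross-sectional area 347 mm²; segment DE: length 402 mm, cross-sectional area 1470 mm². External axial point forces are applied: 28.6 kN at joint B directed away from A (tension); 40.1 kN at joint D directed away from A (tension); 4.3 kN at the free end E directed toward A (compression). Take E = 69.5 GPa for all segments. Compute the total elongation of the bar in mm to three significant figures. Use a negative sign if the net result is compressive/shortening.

2.01 mm

Internal axial forces (sectioning from the free end, tension +): N_DE = -4.3 kN, N_CD = 35.8 kN, N_BC = 35.8 kN, N_AB = 64.4 kN.
A_AB = 4852 mm².
A_BC = 577.1 mm².
δ_AB = 64400·586/(4852·69500) = 0.1119 mm
δ_BC = 35800·713/(577.1·69500) = 0.6364 mm
δ_CD = 35800·861/(347·69500) = 1.278 mm
δ_DE = -4300·402/(1470·69500) = -0.01692 mm
δ = Σδ_i = 2.01 mm.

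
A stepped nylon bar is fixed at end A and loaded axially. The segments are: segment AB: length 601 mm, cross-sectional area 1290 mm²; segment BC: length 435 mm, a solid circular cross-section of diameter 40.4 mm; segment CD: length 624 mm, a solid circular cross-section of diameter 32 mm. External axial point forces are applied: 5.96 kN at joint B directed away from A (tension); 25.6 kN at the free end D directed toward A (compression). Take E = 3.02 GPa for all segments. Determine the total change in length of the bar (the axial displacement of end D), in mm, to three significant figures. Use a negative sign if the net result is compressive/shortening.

Internal axial forces (sectioning from the free end, tension +): N_CD = -25.6 kN, N_BC = -25.6 kN, N_AB = -19.64 kN.
A_BC = 1282 mm².
A_CD = 804.2 mm².
δ_AB = -19640·601/(1290·3020) = -3.03 mm
δ_BC = -25600·435/(1282·3020) = -2.877 mm
δ_CD = -25600·624/(804.2·3020) = -6.577 mm
δ = Σδ_i = -12.48 mm.

-12.5 mm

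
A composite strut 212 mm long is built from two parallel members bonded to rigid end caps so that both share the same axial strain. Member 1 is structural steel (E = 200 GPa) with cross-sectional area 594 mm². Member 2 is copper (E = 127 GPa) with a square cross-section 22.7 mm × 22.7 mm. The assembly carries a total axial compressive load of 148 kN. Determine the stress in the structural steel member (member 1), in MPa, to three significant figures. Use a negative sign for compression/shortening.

A_2 = 515.3 mm².
Equal strain + equilibrium ⇒ each member carries load in proportion to AE: A₁E₁ = 118800000 N, A₂E₂ = 65440000 N, ΣAE = 184200000 N.
σ₁ = P·E₁/ΣAE = -148000·200000/184200000 = -160.7 MPa.

-161 MPa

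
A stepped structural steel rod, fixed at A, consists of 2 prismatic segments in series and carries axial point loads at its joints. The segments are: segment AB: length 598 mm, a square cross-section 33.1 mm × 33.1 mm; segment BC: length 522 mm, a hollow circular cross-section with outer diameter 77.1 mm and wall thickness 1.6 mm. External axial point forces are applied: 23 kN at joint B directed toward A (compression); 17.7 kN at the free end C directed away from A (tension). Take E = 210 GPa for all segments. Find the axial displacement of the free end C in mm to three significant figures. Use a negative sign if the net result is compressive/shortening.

0.102 mm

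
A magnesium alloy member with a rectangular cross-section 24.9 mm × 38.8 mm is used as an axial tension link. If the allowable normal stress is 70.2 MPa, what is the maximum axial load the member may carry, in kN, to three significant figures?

67.8 kN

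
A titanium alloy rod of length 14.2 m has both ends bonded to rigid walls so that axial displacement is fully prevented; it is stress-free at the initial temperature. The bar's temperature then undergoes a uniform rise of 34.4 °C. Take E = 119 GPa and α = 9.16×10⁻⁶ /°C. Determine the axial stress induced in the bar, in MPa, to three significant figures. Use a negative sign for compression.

Free thermal expansion αLΔT = 9.16e-6 · 14200 · 34.4 = 4.474 mm.
The walls impose strain ε = −(4.474)/14200 = -3.1510e-04; σ = Eε = 119000 · -3.1510e-04 = -37.5 MPa.

-37.5 MPa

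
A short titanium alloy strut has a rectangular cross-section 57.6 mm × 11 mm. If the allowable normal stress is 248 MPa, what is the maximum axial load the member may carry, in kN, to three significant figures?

A = 633.6 mm².
P_max = σ_allow · A = 248 · 633.6 = 157100 N = 157.1 kN.

157 kN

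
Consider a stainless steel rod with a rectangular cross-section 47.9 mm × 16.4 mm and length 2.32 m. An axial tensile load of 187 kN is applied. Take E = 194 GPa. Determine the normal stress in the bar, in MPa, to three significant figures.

A = 785.6 mm².
σ = N/A = 187000/785.6 = 238 MPa.

238 MPa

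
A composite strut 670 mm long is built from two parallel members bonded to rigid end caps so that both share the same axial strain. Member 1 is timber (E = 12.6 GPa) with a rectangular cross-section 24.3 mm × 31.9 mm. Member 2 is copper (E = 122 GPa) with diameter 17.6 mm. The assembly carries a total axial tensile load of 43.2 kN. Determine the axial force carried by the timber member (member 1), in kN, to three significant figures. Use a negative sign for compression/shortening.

A_1 = 775.2 mm².
A_2 = 243.3 mm².
Equal strain + equilibrium ⇒ each member carries load in proportion to AE: A₁E₁ = 9767000 N, A₂E₂ = 29680000 N, ΣAE = 39450000 N.
F₁ = P·A₁E₁/ΣAE = 43200·9767000/39450000 = 10700 N.

10.7 kN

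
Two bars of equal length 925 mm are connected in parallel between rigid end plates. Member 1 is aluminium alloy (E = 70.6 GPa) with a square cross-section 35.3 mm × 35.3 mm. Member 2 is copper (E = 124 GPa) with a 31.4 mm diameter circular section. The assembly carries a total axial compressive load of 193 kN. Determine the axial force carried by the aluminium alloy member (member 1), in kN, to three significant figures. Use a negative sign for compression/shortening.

-92.3 kN

A_1 = 1246 mm².
A_2 = 774.4 mm².
Equal strain + equilibrium ⇒ each member carries load in proportion to AE: A₁E₁ = 87970000 N, A₂E₂ = 96020000 N, ΣAE = 184000000 N.
F₁ = P·A₁E₁/ΣAE = -193000·87970000/184000000 = -92280 N.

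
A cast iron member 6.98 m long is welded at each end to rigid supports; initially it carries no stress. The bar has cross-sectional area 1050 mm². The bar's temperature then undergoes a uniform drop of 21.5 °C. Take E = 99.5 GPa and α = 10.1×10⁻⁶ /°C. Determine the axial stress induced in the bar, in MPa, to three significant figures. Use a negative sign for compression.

Free thermal expansion αLΔT = 10.1e-6 · 6980 · -21.5 = -1.516 mm.
The walls impose strain ε = −(-1.516)/6980 = 2.1715e-04; σ = Eε = 99500 · 2.1715e-04 = 21.61 MPa.

21.6 MPa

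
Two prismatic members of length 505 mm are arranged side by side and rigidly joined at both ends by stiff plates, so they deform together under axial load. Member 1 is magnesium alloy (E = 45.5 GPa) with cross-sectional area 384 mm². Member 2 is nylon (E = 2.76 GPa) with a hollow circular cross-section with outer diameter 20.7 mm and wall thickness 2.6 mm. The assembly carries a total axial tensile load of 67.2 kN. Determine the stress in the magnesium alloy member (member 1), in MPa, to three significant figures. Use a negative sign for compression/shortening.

171 MPa

A_2 = 147.8 mm².
Equal strain + equilibrium ⇒ each member carries load in proportion to AE: A₁E₁ = 17470000 N, A₂E₂ = 408000 N, ΣAE = 17880000 N.
σ₁ = P·E₁/ΣAE = 67200·45500/17880000 = 171 MPa.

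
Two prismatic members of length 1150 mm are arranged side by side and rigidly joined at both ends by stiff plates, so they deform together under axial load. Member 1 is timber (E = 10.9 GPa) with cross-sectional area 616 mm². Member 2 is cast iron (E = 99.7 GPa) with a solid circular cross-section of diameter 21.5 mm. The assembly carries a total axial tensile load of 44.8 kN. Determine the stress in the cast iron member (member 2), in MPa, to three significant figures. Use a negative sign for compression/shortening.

104 MPa

A_2 = 363.1 mm².
Equal strain + equilibrium ⇒ each member carries load in proportion to AE: A₁E₁ = 6714000 N, A₂E₂ = 36200000 N, ΣAE = 42910000 N.
σ₂ = P·E₂/ΣAE = 44800·99700/42910000 = 104.1 MPa.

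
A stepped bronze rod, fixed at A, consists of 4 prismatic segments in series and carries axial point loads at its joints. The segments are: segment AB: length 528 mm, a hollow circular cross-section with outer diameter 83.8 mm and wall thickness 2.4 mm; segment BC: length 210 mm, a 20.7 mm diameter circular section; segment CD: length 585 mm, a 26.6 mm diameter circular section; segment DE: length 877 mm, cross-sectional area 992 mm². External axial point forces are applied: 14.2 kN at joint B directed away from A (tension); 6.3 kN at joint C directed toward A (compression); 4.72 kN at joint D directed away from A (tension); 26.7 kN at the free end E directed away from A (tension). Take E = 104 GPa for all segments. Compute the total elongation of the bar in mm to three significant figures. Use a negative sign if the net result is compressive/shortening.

1.02 mm

Internal axial forces (sectioning from the free end, tension +): N_DE = 26.7 kN, N_CD = 31.42 kN, N_BC = 25.12 kN, N_AB = 39.32 kN.
A_AB = 613.7 mm².
A_BC = 336.5 mm².
A_CD = 555.7 mm².
δ_AB = 39320·528/(613.7·104000) = 0.3253 mm
δ_BC = 25120·210/(336.5·104000) = 0.1507 mm
δ_CD = 31420·585/(555.7·104000) = 0.318 mm
δ_DE = 26700·877/(992·104000) = 0.227 mm
δ = Σδ_i = 1.021 mm.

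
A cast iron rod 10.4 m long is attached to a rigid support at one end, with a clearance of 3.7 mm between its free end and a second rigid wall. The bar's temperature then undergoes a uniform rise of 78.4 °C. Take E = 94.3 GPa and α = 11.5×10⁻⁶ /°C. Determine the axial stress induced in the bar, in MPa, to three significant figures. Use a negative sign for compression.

-51.5 MPa

Free thermal expansion αLΔT = 11.5e-6 · 10400 · 78.4 = 9.377 mm.
The walls engage after the gap closes; constrained expansion = 9.377 − 3.7 = 5.677 mm.
The walls impose strain ε = −(5.677)/10400 = -5.4583e-04; σ = Eε = 94300 · -5.4583e-04 = -51.47 MPa.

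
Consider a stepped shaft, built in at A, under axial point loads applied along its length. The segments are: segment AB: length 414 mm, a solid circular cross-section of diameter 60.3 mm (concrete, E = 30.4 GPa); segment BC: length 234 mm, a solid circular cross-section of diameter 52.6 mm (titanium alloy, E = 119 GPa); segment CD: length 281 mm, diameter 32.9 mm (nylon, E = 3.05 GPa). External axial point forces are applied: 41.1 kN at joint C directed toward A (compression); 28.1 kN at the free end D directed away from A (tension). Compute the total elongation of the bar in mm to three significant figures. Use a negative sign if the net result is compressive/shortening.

Internal axial forces (sectioning from the free end, tension +): N_CD = 28.1 kN, N_BC = -13 kN, N_AB = -13 kN.
A_AB = 2856 mm².
A_BC = 2173 mm².
A_CD = 850.1 mm².
δ_AB = -13000·414/(2856·30400) = -0.06199 mm
δ_BC = -13000·234/(2173·119000) = -0.01176 mm
δ_CD = 28100·281/(850.1·3050) = 3.045 mm
δ = Σδ_i = 2.972 mm.

2.97 mm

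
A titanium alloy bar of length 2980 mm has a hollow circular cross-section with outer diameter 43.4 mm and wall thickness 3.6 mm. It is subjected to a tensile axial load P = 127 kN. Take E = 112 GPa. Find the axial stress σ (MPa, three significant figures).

282 MPa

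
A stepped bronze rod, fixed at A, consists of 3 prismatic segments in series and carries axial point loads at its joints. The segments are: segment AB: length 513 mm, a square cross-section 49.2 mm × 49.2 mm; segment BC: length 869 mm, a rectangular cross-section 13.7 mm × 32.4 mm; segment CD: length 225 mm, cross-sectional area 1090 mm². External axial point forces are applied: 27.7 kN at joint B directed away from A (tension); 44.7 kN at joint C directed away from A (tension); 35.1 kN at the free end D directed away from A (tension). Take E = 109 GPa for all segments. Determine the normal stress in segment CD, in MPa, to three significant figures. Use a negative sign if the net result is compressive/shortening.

32.2 MPa

Internal axial forces (sectioning from the free end, tension +): N_CD = 35.1 kN, N_BC = 79.8 kN, N_AB = 107.5 kN.
σ_CD = N_CD/A_CD = 35100/1090 = 32.2 MPa.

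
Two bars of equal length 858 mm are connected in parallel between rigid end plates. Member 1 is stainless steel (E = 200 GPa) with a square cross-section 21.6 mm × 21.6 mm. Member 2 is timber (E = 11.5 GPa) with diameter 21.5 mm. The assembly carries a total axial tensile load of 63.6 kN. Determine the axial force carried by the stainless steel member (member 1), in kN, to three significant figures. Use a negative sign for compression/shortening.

A_1 = 466.6 mm².
A_2 = 363.1 mm².
Equal strain + equilibrium ⇒ each member carries load in proportion to AE: A₁E₁ = 93310000 N, A₂E₂ = 4175000 N, ΣAE = 97490000 N.
F₁ = P·A₁E₁/ΣAE = 63600·93310000/97490000 = 60880 N.

60.9 kN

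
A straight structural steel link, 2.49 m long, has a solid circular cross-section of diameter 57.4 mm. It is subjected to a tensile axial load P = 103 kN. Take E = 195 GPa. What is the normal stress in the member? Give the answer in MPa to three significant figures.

A = 2588 mm².
σ = N/A = 103000/2588 = 39.8 MPa.

39.8 MPa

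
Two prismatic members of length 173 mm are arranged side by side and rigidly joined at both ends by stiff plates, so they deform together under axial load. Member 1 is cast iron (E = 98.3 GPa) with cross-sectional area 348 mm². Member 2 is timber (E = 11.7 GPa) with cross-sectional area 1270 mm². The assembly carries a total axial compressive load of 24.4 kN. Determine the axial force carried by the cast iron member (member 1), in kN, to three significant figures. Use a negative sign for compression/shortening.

-17.0 kN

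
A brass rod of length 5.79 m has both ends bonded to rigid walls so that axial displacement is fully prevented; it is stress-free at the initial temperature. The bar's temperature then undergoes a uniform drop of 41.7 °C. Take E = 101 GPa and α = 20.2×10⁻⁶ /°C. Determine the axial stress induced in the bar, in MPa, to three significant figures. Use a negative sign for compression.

85.1 MPa

Free thermal expansion αLΔT = 20.2e-6 · 5790 · -41.7 = -4.877 mm.
The walls impose strain ε = −(-4.877)/5790 = 8.4234e-04; σ = Eε = 101000 · 8.4234e-04 = 85.08 MPa.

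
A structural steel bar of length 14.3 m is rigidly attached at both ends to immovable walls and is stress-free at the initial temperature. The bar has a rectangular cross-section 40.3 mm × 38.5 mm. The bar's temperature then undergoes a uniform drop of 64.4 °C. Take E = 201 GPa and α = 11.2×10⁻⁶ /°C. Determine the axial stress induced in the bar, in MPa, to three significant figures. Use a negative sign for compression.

Free thermal expansion αLΔT = 11.2e-6 · 14300 · -64.4 = -10.31 mm.
The walls impose strain ε = −(-10.31)/14300 = 7.2128e-04; σ = Eε = 201000 · 7.2128e-04 = 145 MPa.

145 MPa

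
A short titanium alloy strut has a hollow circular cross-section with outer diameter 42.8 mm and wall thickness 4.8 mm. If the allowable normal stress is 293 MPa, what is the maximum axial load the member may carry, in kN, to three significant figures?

168 kN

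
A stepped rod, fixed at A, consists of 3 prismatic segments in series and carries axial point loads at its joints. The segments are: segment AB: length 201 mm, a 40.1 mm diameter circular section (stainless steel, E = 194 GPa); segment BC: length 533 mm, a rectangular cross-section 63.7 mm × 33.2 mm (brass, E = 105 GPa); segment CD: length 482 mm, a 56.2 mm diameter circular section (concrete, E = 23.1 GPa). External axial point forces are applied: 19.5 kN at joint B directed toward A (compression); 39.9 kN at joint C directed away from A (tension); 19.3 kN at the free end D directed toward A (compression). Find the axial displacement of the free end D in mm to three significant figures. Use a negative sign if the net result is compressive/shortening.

-0.112 mm

Internal axial forces (sectioning from the free end, tension +): N_CD = -19.3 kN, N_BC = 20.6 kN, N_AB = 1.1 kN.
A_AB = 1263 mm².
A_BC = 2115 mm².
A_CD = 2481 mm².
δ_AB = 1100·201/(1263·194000) = 0.0009024 mm
δ_BC = 20600·533/(2115·105000) = 0.04945 mm
δ_CD = -19300·482/(2481·23100) = -0.1623 mm
δ = Σδ_i = -0.112 mm.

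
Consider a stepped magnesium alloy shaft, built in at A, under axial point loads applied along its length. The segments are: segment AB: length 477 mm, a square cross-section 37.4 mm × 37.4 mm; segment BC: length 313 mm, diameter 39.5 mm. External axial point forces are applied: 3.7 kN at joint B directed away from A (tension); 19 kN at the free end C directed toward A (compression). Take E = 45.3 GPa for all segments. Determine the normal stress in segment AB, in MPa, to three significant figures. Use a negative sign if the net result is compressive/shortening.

-10.9 MPa

Internal axial forces (sectioning from the free end, tension +): N_BC = -19 kN, N_AB = -15.3 kN.
A_AB = 1399 mm².
σ_AB = N_AB/A_AB = -15300/1399 = -10.94 MPa.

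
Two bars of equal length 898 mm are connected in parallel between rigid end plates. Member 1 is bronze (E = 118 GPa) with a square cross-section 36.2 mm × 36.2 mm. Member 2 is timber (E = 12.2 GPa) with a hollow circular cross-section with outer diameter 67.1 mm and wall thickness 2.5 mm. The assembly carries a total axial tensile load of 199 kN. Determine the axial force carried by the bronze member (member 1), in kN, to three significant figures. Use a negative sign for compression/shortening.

191 kN

A_1 = 1310 mm².
A_2 = 507.4 mm².
Equal strain + equilibrium ⇒ each member carries load in proportion to AE: A₁E₁ = 154600000 N, A₂E₂ = 6190000 N, ΣAE = 160800000 N.
F₁ = P·A₁E₁/ΣAE = 199000·154600000/160800000 = 191300 N.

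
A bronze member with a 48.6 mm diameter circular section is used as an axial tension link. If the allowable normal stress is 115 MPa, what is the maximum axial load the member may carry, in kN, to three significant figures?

213 kN

A = 1855 mm².
P_max = σ_allow · A = 115 · 1855 = 213300 N = 213.3 kN.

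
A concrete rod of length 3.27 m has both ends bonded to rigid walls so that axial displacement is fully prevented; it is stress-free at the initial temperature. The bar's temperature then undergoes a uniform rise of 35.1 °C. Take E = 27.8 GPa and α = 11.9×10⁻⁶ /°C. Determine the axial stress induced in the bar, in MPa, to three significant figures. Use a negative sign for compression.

Free thermal expansion αLΔT = 11.9e-6 · 3270 · 35.1 = 1.366 mm.
The walls impose strain ε = −(1.366)/3270 = -4.1769e-04; σ = Eε = 27800 · -4.1769e-04 = -11.61 MPa.

-11.6 MPa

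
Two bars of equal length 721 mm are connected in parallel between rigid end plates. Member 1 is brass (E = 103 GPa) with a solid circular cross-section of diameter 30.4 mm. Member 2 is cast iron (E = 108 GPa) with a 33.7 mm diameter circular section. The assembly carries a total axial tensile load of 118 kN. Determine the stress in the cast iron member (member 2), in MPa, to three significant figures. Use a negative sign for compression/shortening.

74.5 MPa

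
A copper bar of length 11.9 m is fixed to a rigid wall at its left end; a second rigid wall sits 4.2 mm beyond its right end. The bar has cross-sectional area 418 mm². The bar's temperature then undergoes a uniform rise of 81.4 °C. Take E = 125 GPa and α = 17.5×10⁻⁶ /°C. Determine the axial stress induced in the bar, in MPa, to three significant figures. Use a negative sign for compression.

Free thermal expansion αLΔT = 17.5e-6 · 11900 · 81.4 = 16.95 mm.
The walls engage after the gap closes; constrained expansion = 16.95 − 4.2 = 12.75 mm.
The walls impose strain ε = −(12.75)/11900 = -1.0716e-03; σ = Eε = 125000 · -1.0716e-03 = -133.9 MPa.

-134 MPa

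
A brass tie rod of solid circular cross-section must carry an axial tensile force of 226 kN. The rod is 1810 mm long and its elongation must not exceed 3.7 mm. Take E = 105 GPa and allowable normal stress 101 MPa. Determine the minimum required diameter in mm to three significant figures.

53.4 mm

Required area A ≥ P/σ_allow = 226000/101 = 2238 mm².
For a solid circular section, d ≥ √(4A/π) = 53.38 mm.
Elongation limit: A ≥ PL/(Eδ_allow) = 226000·1810/(105000·3.7) = 1053 mm² ⇒ d ≥ 36.61 mm.
The stress limit governs.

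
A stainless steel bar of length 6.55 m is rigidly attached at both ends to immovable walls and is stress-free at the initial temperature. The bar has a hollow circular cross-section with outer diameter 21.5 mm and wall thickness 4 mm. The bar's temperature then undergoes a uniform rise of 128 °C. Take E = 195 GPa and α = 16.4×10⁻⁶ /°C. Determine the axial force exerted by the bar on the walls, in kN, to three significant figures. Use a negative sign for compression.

-90.0 kN

Free thermal expansion αLΔT = 16.4e-6 · 6550 · 128 = 13.75 mm.
The walls impose strain ε = −(13.75)/6550 = -2.0992e-03; σ = Eε = 195000 · -2.0992e-03 = -409.3 MPa.
Wall reaction R = σ·A = -409.3·219.9 = -90020 N = -90.02 kN.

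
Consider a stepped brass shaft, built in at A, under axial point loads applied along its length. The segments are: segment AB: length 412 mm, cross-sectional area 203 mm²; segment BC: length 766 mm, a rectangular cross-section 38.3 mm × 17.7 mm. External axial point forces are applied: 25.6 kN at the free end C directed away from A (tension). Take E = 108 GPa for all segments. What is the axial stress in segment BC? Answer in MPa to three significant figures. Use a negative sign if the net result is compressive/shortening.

Internal axial forces (sectioning from the free end, tension +): N_BC = 25.6 kN, N_AB = 25.6 kN.
A_BC = 677.9 mm².
σ_BC = N_BC/A_BC = 25600/677.9 = 37.76 MPa.

37.8 MPa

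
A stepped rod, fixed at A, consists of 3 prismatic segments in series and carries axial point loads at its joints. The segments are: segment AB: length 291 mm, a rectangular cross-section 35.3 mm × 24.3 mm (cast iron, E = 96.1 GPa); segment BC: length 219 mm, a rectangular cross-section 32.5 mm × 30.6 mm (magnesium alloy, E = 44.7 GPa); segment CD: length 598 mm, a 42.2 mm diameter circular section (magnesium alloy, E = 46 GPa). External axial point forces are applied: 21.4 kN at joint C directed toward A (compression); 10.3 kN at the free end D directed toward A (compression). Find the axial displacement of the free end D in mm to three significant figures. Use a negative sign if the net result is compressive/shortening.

Internal axial forces (sectioning from the free end, tension +): N_CD = -10.3 kN, N_BC = -31.7 kN, N_AB = -31.7 kN.
A_AB = 857.8 mm².
A_BC = 994.5 mm².
A_CD = 1399 mm².
δ_AB = -31700·291/(857.8·96100) = -0.1119 mm
δ_BC = -31700·219/(994.5·44700) = -0.1562 mm
δ_CD = -10300·598/(1399·46000) = -0.09573 mm
δ = Σδ_i = -0.3638 mm.

-0.364 mm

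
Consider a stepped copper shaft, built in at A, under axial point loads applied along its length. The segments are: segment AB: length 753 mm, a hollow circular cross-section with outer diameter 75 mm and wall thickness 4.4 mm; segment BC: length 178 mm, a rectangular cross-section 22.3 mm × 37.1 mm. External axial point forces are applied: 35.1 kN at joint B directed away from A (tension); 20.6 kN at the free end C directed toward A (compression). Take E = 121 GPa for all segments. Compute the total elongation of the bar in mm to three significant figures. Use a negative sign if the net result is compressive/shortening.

Internal axial forces (sectioning from the free end, tension +): N_BC = -20.6 kN, N_AB = 14.5 kN.
A_AB = 975.9 mm².
A_BC = 827.3 mm².
δ_AB = 14500·753/(975.9·121000) = 0.09246 mm
δ_BC = -20600·178/(827.3·121000) = -0.03663 mm
δ = Σδ_i = 0.05583 mm.

0.0558 mm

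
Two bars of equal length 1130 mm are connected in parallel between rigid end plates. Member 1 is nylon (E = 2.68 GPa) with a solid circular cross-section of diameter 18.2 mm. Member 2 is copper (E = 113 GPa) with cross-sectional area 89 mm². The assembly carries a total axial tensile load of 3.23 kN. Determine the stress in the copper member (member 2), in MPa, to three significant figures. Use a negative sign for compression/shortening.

33.9 MPa

A_1 = 260.2 mm².
Equal strain + equilibrium ⇒ each member carries load in proportion to AE: A₁E₁ = 697200 N, A₂E₂ = 10060000 N, ΣAE = 10750000 N.
σ₂ = P·E₂/ΣAE = 3230·113000/10750000 = 33.94 MPa.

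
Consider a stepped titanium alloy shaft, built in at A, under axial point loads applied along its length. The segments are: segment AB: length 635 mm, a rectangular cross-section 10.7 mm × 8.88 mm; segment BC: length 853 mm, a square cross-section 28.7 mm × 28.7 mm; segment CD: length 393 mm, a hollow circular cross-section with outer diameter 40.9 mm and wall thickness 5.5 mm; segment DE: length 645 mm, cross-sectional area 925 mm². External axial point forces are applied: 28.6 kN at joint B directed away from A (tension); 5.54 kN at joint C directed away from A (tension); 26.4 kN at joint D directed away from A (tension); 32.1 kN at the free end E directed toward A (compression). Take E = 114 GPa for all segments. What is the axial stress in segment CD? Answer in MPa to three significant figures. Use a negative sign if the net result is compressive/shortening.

Internal axial forces (sectioning from the free end, tension +): N_DE = -32.1 kN, N_CD = -5.7 kN, N_BC = -0.16 kN, N_AB = 28.44 kN.
A_CD = 611.7 mm².
σ_CD = N_CD/A_CD = -5700/611.7 = -9.319 MPa.

-9.32 MPa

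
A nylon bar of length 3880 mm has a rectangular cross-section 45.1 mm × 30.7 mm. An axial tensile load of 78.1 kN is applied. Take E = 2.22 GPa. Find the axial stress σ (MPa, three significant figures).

A = 1385 mm².
σ = N/A = 78100/1385 = 56.41 MPa.

56.4 MPa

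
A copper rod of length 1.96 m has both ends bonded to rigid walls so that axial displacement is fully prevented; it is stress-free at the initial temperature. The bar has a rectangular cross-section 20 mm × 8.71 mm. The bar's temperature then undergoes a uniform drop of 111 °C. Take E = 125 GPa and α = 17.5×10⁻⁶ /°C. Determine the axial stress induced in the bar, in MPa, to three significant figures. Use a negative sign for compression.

243 MPa

Free thermal expansion αLΔT = 17.5e-6 · 1960 · -111 = -3.807 mm.
The walls impose strain ε = −(-3.807)/1960 = 1.9425e-03; σ = Eε = 125000 · 1.9425e-03 = 242.8 MPa.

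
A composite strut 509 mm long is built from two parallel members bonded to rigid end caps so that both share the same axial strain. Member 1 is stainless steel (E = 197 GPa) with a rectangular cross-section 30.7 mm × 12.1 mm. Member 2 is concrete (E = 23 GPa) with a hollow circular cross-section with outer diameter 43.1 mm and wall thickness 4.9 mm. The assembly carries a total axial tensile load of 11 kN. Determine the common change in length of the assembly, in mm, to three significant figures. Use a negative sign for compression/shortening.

0.0646 mm

A_1 = 371.5 mm².
A_2 = 588 mm².
Equal strain + equilibrium ⇒ each member carries load in proportion to AE: A₁E₁ = 73180000 N, A₂E₂ = 13520000 N, ΣAE = 86700000 N.
δ = PL/ΣAE = 11000·509/86700000 = 0.06458 mm.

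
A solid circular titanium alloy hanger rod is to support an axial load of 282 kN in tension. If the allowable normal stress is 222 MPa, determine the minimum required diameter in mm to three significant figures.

40.2 mm

Required area A ≥ P/σ_allow = 282000/222 = 1270 mm².
For a solid circular section, d ≥ √(4A/π) = 40.22 mm.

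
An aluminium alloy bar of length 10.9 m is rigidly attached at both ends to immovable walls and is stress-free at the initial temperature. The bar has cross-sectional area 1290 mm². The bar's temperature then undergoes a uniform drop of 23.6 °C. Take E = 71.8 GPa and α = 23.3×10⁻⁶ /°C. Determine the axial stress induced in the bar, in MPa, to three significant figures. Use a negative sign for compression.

Free thermal expansion αLΔT = 23.3e-6 · 10900 · -23.6 = -5.994 mm.
The walls impose strain ε = −(-5.994)/10900 = 5.4988e-04; σ = Eε = 71800 · 5.4988e-04 = 39.48 MPa.

39.5 MPa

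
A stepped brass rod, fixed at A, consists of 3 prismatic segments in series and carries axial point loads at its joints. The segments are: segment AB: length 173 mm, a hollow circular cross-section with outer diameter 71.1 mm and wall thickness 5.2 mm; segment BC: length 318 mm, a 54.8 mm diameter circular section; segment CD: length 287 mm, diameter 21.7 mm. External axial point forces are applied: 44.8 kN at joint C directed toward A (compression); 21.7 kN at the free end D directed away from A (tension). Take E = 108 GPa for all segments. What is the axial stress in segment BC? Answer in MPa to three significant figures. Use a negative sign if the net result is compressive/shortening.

Internal axial forces (sectioning from the free end, tension +): N_CD = 21.7 kN, N_BC = -23.1 kN, N_AB = -23.1 kN.
A_BC = 2359 mm².
σ_BC = N_BC/A_BC = -23100/2359 = -9.794 MPa.

-9.79 MPa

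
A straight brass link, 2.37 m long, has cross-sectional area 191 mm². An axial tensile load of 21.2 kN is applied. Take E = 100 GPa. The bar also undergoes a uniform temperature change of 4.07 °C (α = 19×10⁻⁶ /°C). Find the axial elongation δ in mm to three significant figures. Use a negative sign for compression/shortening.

δ_mech = NL/(AE) = 21200·2370/(191·100000) = 2.631 mm.
δ_thermal = αLΔT = 19e-6·2370·4.07 = 0.1833 mm.
δ = δ_mech + δ_thermal = 2.814 mm.

2.81 mm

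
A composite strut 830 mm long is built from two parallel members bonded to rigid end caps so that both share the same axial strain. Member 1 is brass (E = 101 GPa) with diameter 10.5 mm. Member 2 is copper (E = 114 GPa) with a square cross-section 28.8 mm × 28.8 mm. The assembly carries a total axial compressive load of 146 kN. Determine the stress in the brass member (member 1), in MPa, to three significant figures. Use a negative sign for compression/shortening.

A_1 = 86.59 mm².
A_2 = 829.4 mm².
Equal strain + equilibrium ⇒ each member carries load in proportion to AE: A₁E₁ = 8746000 N, A₂E₂ = 94560000 N, ΣAE = 103300000 N.
σ₁ = P·E₁/ΣAE = -146000·101000/103300000 = -142.7 MPa.

-143 MPa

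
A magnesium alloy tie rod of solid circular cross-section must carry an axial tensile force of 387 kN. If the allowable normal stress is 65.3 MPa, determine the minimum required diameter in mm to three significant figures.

Required area A ≥ P/σ_allow = 387000/65.3 = 5926 mm².
For a solid circular section, d ≥ √(4A/π) = 86.87 mm.

86.9 mm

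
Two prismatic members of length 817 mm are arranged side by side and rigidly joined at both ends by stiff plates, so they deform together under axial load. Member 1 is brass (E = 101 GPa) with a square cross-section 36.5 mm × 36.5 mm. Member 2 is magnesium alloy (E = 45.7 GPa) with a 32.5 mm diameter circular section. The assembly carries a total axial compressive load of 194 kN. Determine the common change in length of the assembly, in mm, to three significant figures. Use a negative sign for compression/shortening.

-0.919 mm

A_1 = 1332 mm².
A_2 = 829.6 mm².
Equal strain + equilibrium ⇒ each member carries load in proportion to AE: A₁E₁ = 134600000 N, A₂E₂ = 37910000 N, ΣAE = 172500000 N.
δ = PL/ΣAE = -194000·817/172500000 = -0.919 mm.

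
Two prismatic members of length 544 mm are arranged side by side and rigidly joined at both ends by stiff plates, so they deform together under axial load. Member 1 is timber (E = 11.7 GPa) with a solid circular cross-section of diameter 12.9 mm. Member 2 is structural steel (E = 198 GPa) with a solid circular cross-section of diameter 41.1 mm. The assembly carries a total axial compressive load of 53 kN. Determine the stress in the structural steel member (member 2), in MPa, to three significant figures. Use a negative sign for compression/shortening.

-39.7 MPa

A_1 = 130.7 mm².
A_2 = 1327 mm².
Equal strain + equilibrium ⇒ each member carries load in proportion to AE: A₁E₁ = 1529000 N, A₂E₂ = 262700000 N, ΣAE = 264200000 N.
σ₂ = P·E₂/ΣAE = -53000·198000/264200000 = -39.72 MPa.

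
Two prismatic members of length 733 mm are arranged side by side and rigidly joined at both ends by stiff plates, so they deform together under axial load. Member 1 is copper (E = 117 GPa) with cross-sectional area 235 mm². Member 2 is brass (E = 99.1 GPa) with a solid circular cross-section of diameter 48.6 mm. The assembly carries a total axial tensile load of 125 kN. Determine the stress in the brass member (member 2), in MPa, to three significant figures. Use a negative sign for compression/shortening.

58.6 MPa

A_2 = 1855 mm².
Equal strain + equilibrium ⇒ each member carries load in proportion to AE: A₁E₁ = 27500000 N, A₂E₂ = 183800000 N, ΣAE = 211300000 N.
σ₂ = P·E₂/ΣAE = 125000·99100/211300000 = 58.62 MPa.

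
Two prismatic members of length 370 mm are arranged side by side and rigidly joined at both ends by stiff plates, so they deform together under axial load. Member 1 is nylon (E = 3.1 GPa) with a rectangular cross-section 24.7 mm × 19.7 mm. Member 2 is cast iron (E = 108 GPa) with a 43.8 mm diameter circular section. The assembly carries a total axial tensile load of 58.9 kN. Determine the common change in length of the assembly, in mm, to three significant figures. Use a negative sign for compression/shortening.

A_1 = 486.6 mm².
A_2 = 1507 mm².
Equal strain + equilibrium ⇒ each member carries load in proportion to AE: A₁E₁ = 1508000 N, A₂E₂ = 162700000 N, ΣAE = 164200000 N.
δ = PL/ΣAE = 58900·370/164200000 = 0.1327 mm.

0.133 mm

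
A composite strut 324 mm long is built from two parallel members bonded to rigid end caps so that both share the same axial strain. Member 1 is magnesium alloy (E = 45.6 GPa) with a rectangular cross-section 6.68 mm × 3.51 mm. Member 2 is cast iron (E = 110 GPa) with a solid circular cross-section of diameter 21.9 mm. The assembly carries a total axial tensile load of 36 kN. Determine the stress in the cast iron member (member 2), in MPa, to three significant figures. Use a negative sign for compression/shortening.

93.2 MPa

A_1 = 23.45 mm².
A_2 = 376.7 mm².
Equal strain + equilibrium ⇒ each member carries load in proportion to AE: A₁E₁ = 1069000 N, A₂E₂ = 41440000 N, ΣAE = 42500000 N.
σ₂ = P·E₂/ΣAE = 36000·110000/42500000 = 93.17 MPa.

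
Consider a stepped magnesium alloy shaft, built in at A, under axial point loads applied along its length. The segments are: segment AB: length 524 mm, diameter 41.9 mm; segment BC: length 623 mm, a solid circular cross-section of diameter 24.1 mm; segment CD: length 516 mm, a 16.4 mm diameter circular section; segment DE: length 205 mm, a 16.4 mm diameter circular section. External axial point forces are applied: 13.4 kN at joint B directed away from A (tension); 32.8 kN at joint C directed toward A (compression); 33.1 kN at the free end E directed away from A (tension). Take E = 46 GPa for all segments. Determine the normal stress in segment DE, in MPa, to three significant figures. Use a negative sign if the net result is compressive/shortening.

Internal axial forces (sectioning from the free end, tension +): N_DE = 33.1 kN, N_CD = 33.1 kN, N_BC = 0.3 kN, N_AB = 13.7 kN.
A_DE = 211.2 mm².
σ_DE = N_DE/A_DE = 33100/211.2 = 156.7 MPa.

157 MPa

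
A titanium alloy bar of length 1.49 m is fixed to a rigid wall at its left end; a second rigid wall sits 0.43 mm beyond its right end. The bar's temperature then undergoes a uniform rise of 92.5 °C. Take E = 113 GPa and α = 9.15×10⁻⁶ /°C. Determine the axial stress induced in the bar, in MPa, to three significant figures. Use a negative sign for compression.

Free thermal expansion αLΔT = 9.15e-6 · 1490 · 92.5 = 1.261 mm.
The walls engage after the gap closes; constrained expansion = 1.261 − 0.43 = 0.8311 mm.
The walls impose strain ε = −(0.8311)/1490 = -5.5778e-04; σ = Eε = 113000 · -5.5778e-04 = -63.03 MPa.

-63.0 MPa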